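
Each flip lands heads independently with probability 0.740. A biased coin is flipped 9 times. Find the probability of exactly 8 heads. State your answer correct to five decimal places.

X ~ Binomial(n=9, p=0.74).
P(X=8) = C(9,8) · p^8 · (1−p)^1
= 9 · 0.089919 · 0.26 = 0.2104116

0.21041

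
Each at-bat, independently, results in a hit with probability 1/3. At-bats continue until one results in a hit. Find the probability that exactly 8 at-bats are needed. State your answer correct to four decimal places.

Geometric (trials to first success), p = 0.333333.
P(Y = 8) = (1−p)^7 · p = 0.058528 · 0.333333 = 0.019509

0.0195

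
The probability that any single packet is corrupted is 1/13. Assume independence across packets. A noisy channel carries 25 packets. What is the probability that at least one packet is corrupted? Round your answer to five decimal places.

P(at least one) = 1 − P(none) = 1 − (1 − 0.076923)^25
= 1 − 0.1351909 = 0.8648091

0.86481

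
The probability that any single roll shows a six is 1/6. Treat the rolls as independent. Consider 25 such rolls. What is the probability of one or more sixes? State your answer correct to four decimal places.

P(at least one) = 1 − P(none) = 1 − (1 − 0.166667)^25
= 1 − 0.010483 = 0.989517

0.9895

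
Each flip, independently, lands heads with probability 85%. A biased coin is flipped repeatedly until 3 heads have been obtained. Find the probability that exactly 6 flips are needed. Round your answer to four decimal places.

0.0207

Y = trial on which the third success occurs; negative binomial, r=3, p=0.85.
P(Y=6) = C(5,2) · p^3 · (1−p)^3
= 10 · 0.61413 · 0.003375 = 0.020727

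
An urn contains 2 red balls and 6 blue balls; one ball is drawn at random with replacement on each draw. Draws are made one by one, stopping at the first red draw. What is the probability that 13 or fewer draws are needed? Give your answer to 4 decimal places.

Y = number of draws to the first success; geometric, p = 0.25.
P(Y ≤ 13) = 1 − (1−p)^13 = 1 − 0.023757 = 0.976243

0.9762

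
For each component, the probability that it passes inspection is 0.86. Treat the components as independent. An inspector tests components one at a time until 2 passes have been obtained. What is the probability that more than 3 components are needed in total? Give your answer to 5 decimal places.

Needing more than 3 components ⇔ fewer than 2 successes in the first 3. With X ~ Binomial(3, 0.86), P(Y > 3) = P(X ≤ 1).
  k=0: C(3,0)·0.86^0·0.14^3 = 0.0027440
  k=1: C(3,1)·0.86^1·0.14^2 = 0.0505680
P(X ≤ 1) = 0.0533120

0.05331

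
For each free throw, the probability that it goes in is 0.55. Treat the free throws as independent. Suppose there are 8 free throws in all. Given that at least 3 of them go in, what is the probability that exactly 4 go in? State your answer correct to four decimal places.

0.2882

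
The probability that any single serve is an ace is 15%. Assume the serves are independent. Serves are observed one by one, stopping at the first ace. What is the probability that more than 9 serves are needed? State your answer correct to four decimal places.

0.2316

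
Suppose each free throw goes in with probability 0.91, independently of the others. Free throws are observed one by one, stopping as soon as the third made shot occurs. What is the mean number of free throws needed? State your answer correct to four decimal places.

Y = total free throws until the third success; negative binomial with r=3, p=0.91.
E[Y] = r / p = 3 / 0.91 = 3.296703

3.2967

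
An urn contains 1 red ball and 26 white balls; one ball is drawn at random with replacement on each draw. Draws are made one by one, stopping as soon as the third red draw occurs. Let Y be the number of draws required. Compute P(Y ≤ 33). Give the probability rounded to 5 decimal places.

0.12207

Finishing within 33 draws ⇔ at least 3 successes in the first 33. With X ~ Binomial(33, 0.037037), P(Y ≤ 33) = 1 − P(X ≤ 2).
  k=0: C(33,0)·0.037037^0·0.962963^33 = 0.2878169
  k=1: C(33,1)·0.037037^1·0.962963^32 = 0.3653060
  k=2: C(33,2)·0.037037^2·0.962963^31 = 0.2248037
1 − 0.8779266 = 0.1220734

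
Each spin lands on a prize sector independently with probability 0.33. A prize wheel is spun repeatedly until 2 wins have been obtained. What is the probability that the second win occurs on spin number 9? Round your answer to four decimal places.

0.0528

Y = trial on which the second success occurs; negative binomial, r=2, p=0.33.
P(Y=9) = C(8,1) · p^2 · (1−p)^7
= 8 · 0.1089 · 0.060607 = 0.052801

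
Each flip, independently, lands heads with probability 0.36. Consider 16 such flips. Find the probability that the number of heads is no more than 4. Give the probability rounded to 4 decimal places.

X ~ Binomial(16, 0.36); P(X ≤ 4) = Σ C(16,k) p^k (1−p)^(16−k) over k:
  k=0: C(16,0)·0.36^0·0.64^16 = 0.000792
  k=1: C(16,1)·0.36^1·0.64^15 = 0.007131
  k=2: C(16,2)·0.36^2·0.64^14 = 0.030082
  k=3: C(16,3)·0.36^3·0.64^13 = 0.078965
  k=4: C(16,4)·0.36^4·0.64^12 = 0.144358
Total = 0.261328

0.2613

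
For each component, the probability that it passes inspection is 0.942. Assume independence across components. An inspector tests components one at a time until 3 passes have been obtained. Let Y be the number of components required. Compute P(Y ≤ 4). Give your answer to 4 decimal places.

0.9813

Finishing within 4 components ⇔ at least 3 successes in the first 4. With X ~ Binomial(4, 0.942), P(Y ≤ 4) = 1 − P(X ≤ 2).
  k=0: C(4,0)·0.942^0·0.058^4 = 0.000011
  k=1: C(4,1)·0.942^1·0.058^3 = 0.000735
  k=2: C(4,2)·0.942^2·0.058^2 = 0.017911
1 − 0.018657 = 0.981343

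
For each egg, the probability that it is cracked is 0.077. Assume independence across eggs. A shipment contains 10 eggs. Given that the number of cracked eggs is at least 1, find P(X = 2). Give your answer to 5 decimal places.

X ~ Binomial(10, 0.077). Want P(X=2 | X≥1) = P(X=2) / P(X≥1).
P(X=2) = C(10,2)·0.077^2·0.923^8 = 0.1405425
P(X≥1) = 1 − 0.4487630 = 0.5512370
Ratio = 0.1405425 / 0.5512370 = 0.2549583

0.25496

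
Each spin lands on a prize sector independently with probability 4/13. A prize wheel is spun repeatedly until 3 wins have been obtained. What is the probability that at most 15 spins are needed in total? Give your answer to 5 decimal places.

Finishing within 15 spins ⇔ at least 3 successes in the first 15. With X ~ Binomial(15, 0.307692), P(Y ≤ 15) = 1 − P(X ≤ 2).
  k=0: C(15,0)·0.307692^0·0.692308^15 = 0.0040224
  k=1: C(15,1)·0.307692^1·0.692308^14 = 0.0268161
  k=2: C(15,2)·0.307692^2·0.692308^13 = 0.0834280
1 − 0.1142665 = 0.8857335

0.88573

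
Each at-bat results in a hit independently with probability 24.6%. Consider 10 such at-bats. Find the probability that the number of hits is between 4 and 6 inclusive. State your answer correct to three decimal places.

X ~ Binomial(10, 0.246); P(4 ≤ X ≤ 6) = Σ C(10,k) p^k (1−p)^(10−k) over k:
  k=4: C(10,4)·0.246^4·0.754^6 = 0.14131
  k=5: C(10,5)·0.246^5·0.754^5 = 0.05533
  k=6: C(10,6)·0.246^6·0.754^4 = 0.01504
Total = 0.21168

0.212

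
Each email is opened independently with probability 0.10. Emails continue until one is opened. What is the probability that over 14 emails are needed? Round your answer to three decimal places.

0.229

Y = number of emails to the first success; geometric, p = 0.10.
P(Y > 14) = P(first 14 all fail) = (1−p)^14 = 0.22877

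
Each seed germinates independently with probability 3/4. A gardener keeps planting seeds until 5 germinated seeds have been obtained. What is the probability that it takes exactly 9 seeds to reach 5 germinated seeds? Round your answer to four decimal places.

Y = trial on which the fifth success occurs; negative binomial, r=5, p=0.75.
P(Y=9) = C(8,4) · p^5 · (1−p)^4
= 70 · 0.2373 · 0.0039062 = 0.064888

0.0649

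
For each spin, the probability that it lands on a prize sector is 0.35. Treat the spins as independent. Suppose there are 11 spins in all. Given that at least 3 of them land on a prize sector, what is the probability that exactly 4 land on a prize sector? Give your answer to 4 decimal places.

0.3035

X ~ Binomial(11, 0.35). Want P(X=4 | X≥3) = P(X=4) / P(X≥3).
P(X=4) = C(11,4)·0.35^4·0.65^7 = 0.242761
P(X≥3) = 1 − 0.008751 − 0.051832 − 0.139547 = 0.799871
Ratio = 0.242761 / 0.799871 = 0.303501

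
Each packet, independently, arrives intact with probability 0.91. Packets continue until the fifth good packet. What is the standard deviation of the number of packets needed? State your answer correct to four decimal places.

0.7372

Y = total packets until the fifth success; negative binomial with r=5, p=0.91.
SD(Y) = √[r(1−p)/p²] = √(0.543413) = 0.737165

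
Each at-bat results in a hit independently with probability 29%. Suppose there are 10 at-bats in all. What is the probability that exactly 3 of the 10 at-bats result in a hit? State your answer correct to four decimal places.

X ~ Binomial(n=10, p=0.29).
P(X=3) = C(10,3) · p^3 · (1−p)^7
= 120 · 0.024389 · 0.090951 = 0.266185

0.2662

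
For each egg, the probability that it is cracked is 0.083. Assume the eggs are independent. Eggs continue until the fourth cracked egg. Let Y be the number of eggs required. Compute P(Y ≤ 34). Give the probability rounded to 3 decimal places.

Finishing within 34 eggs ⇔ at least 4 successes in the first 34. With X ~ Binomial(34, 0.083), P(Y ≤ 34) = 1 − P(X ≤ 3).
  k=0: C(34,0)·0.083^0·0.917^34 = 0.05255
  k=1: C(34,1)·0.083^1·0.917^33 = 0.16171
  k=2: C(34,2)·0.083^2·0.917^32 = 0.24151
  k=3: C(34,3)·0.083^3·0.917^31 = 0.23317
1 − 0.68894 = 0.31106

0.311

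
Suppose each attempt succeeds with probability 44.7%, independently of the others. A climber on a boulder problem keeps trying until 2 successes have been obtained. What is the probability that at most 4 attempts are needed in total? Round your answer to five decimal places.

Finishing within 4 attempts ⇔ at least 2 successes in the first 4. With X ~ Binomial(4, 0.447), P(Y ≤ 4) = 1 − P(X ≤ 1).
  k=0: C(4,0)·0.447^0·0.553^4 = 0.0935191
  k=1: C(4,1)·0.447^1·0.553^3 = 0.3023729
1 − 0.3958921 = 0.6041079

0.60411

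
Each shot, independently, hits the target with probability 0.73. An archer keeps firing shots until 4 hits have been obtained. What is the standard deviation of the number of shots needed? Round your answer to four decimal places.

Y = total shots until the fourth success; negative binomial with r=4, p=0.73.
SD(Y) = √[r(1−p)/p²] = √(2.026647) = 1.423603

1.4236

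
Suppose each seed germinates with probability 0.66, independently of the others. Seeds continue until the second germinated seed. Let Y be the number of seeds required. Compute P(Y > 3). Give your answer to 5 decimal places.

0.26819

Needing more than 3 seeds ⇔ fewer than 2 successes in the first 3. With X ~ Binomial(3, 0.66), P(Y > 3) = P(X ≤ 1).
  k=0: C(3,0)·0.66^0·0.34^3 = 0.0393040
  k=1: C(3,1)·0.66^1·0.34^2 = 0.2288880
P(X ≤ 1) = 0.2681920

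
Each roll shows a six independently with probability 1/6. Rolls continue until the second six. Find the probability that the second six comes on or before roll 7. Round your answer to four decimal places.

Finishing within 7 rolls ⇔ at least 2 successes in the first 7. With X ~ Binomial(7, 0.166667), P(Y ≤ 7) = 1 − P(X ≤ 1).
  k=0: C(7,0)·0.166667^0·0.833333^7 = 0.279082
  k=1: C(7,1)·0.166667^1·0.833333^6 = 0.390714
1 − 0.669796 = 0.330204

0.3302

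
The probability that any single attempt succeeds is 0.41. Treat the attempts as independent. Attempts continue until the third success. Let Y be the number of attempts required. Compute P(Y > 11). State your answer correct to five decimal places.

Needing more than 11 attempts ⇔ fewer than 3 successes in the first 11. With X ~ Binomial(11, 0.41), P(Y > 11) = P(X ≤ 2).
  k=0: C(11,0)·0.41^0·0.59^11 = 0.0030156
  k=1: C(11,1)·0.41^1·0.59^10 = 0.0230514
  k=2: C(11,2)·0.41^2·0.59^9 = 0.0800937
P(X ≤ 2) = 0.1061607

0.10616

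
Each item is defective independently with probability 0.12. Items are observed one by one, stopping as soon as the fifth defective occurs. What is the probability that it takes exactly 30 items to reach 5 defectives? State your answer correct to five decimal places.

0.02419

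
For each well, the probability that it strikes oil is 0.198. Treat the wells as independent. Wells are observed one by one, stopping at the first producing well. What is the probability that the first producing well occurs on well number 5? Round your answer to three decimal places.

0.082

Geometric (trials to first success), p = 0.198.
P(Y = 5) = (1−p)^4 · p = 0.41371 · 0.198 = 0.08191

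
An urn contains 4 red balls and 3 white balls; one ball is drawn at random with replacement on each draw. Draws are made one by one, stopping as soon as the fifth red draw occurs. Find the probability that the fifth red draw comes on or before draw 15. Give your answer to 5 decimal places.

0.98307

Finishing within 15 draws ⇔ at least 5 successes in the first 15. With X ~ Binomial(15, 0.571429), P(Y ≤ 15) = 1 − P(X ≤ 4).
  k=0: C(15,0)·0.571429^0·0.428571^15 = 0.0000030
  k=1: C(15,1)·0.571429^1·0.428571^14 = 0.0000604
  k=2: C(15,2)·0.571429^2·0.428571^13 = 0.0005642
  k=3: C(15,3)·0.571429^3·0.428571^12 = 0.0032597
  k=4: C(15,4)·0.571429^4·0.428571^11 = 0.0130387
1 − 0.0169261 = 0.9830739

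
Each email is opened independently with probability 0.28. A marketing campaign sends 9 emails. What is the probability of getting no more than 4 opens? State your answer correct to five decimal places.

0.92384

X ~ Binomial(9, 0.28); P(X ≤ 4) = Σ C(9,k) p^k (1−p)^(9−k) over k:
  k=0: C(9,0)·0.28^0·0.72^9 = 0.0519987
  k=1: C(9,1)·0.28^1·0.72^8 = 0.1819954
  k=2: C(9,2)·0.28^2·0.72^7 = 0.2831040
  k=3: C(9,3)·0.28^3·0.72^6 = 0.2568907
  k=4: C(9,4)·0.28^4·0.72^5 = 0.1498529
Total = 0.9238417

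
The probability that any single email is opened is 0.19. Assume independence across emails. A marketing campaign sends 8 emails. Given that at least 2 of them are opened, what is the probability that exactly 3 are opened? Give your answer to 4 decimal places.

0.2868

X ~ Binomial(8, 0.19). Want P(X=3 | X≥2) = P(X=3) / P(X≥2).
P(X=3) = C(8,3)·0.19^3·0.81^5 = 0.133929
P(X≥2) = 1 − 0.185302 − 0.347727 = 0.466971
Ratio = 0.133929 / 0.466971 = 0.286803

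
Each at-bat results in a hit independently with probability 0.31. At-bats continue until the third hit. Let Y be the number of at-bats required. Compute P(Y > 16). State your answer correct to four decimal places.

0.0856

Needing more than 16 at-bats ⇔ fewer than 3 successes in the first 16. With X ~ Binomial(16, 0.31), P(Y > 16) = P(X ≤ 2).
  k=0: C(16,0)·0.31^0·0.69^16 = 0.002640
  k=1: C(16,1)·0.31^1·0.69^15 = 0.018977
  k=2: C(16,2)·0.31^2·0.69^14 = 0.063943
P(X ≤ 2) = 0.085559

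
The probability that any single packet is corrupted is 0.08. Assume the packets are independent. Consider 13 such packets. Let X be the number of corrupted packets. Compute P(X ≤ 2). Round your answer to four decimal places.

X ~ Binomial(13, 0.08); P(X ≤ 2) = Σ C(13,k) p^k (1−p)^(13−k) over k:
  k=0: C(13,0)·0.08^0·0.92^13 = 0.338253
  k=1: C(13,1)·0.08^1·0.92^12 = 0.382373
  k=2: C(13,2)·0.08^2·0.92^11 = 0.199499
Total = 0.920125

0.9201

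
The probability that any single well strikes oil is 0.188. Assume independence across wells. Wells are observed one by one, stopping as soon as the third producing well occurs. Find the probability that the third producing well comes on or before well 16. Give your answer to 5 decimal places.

0.60220

Finishing within 16 wells ⇔ at least 3 successes in the first 16. With X ~ Binomial(16, 0.188), P(Y ≤ 16) = 1 − P(X ≤ 2).
  k=0: C(16,0)·0.188^0·0.812^16 = 0.0357188
  k=1: C(16,1)·0.188^1·0.812^15 = 0.1323178
  k=2: C(16,2)·0.188^2·0.812^14 = 0.2297637
1 − 0.3978002 = 0.6021998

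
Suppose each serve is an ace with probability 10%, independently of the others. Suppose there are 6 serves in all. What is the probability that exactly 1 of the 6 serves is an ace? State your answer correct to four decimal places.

0.3543

X ~ Binomial(n=6, p=0.10).
P(X=1) = C(6,1) · p^1 · (1−p)^5
= 6 · 0.1 · 0.59049 = 0.354294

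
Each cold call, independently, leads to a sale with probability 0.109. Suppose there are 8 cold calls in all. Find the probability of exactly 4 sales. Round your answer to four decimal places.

X ~ Binomial(n=8, p=0.109).
P(X=4) = C(8,4) · p^4 · (1−p)^4
= 70 · 0.00014116 · 0.63025 = 0.006228

0.0062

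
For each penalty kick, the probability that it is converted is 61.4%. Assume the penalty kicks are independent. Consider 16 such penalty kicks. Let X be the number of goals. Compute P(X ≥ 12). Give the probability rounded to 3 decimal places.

0.197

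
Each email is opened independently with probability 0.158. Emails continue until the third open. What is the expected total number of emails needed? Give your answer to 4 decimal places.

18.9873

Y = total emails until the third success; negative binomial with r=3, p=0.158.
E[Y] = r / p = 3 / 0.158 = 18.987342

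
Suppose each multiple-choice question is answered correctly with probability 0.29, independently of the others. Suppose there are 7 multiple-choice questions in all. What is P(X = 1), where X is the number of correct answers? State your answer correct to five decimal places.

X ~ Binomial(n=7, p=0.29).
P(X=1) = C(7,1) · p^1 · (1−p)^6
= 7 · 0.29 · 0.1281 = 0.2600436

0.26004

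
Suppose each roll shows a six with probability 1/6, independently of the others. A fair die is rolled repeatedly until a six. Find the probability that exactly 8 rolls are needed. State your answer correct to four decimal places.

Geometric (trials to first success), p = 0.166667.
P(Y = 8) = (1−p)^7 · p = 0.27908 · 0.166667 = 0.046514

0.0465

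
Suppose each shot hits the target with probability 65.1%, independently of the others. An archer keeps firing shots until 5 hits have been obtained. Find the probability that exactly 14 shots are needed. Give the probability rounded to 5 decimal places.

0.00642

Y = trial on which the fifth success occurs; negative binomial, r=5, p=0.651.
P(Y=14) = C(13,4) · p^5 · (1−p)^9
= 715 · 0.11692 · 7.6812e-05 = 0.0064215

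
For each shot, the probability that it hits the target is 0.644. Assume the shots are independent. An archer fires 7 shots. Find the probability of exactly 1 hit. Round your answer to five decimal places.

0.00918

X ~ Binomial(n=7, p=0.644).
P(X=1) = C(7,1) · p^1 · (1−p)^6
= 7 · 0.644 · 0.0020356 = 0.0091766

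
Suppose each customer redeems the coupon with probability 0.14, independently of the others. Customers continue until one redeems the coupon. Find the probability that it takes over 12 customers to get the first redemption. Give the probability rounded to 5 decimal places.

Y = number of customers to the first success; geometric, p = 0.14.
P(Y > 12) = P(first 12 all fail) = (1−p)^12 = 0.1636746

0.16367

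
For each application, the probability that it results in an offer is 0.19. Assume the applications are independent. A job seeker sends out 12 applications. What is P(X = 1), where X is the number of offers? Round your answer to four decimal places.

0.2245

X ~ Binomial(n=12, p=0.19).
P(X=1) = C(12,1) · p^1 · (1−p)^11
= 12 · 0.19 · 0.098477 = 0.224528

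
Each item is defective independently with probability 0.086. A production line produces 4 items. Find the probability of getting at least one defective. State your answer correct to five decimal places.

0.30211

P(at least one) = 1 − P(none) = 1 − (1 − 0.086)^4
= 1 − 0.6978865 = 0.3021135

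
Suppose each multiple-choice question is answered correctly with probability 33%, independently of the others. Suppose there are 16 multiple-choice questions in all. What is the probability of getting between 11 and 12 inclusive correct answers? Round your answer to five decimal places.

X ~ Binomial(16, 0.33); P(11 ≤ X ≤ 12) = Σ C(16,k) p^k (1−p)^(16−k) over k:
  k=11: C(16,11)·0.33^11·0.67^5 = 0.0029806
  k=12: C(16,12)·0.33^12·0.67^4 = 0.0006117
Total = 0.0035923

0.00359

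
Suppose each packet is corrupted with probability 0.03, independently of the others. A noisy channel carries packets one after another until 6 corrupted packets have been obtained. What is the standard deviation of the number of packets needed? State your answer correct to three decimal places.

Y = total packets until the sixth success; negative binomial with r=6, p=0.03.
SD(Y) = √[r(1−p)/p²] = √(6466.66667) = 80.41559

80.416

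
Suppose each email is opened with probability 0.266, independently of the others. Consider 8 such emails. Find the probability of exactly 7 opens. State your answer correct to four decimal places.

0.0006

X ~ Binomial(n=8, p=0.266).
P(X=7) = C(8,7) · p^7 · (1−p)^1
= 8 · 9.4226e-05 · 0.734 = 0.000553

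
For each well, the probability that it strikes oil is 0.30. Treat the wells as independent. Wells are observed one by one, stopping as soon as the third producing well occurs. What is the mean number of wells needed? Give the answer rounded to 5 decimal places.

10.00000

Y = total wells until the third success; negative binomial with r=3, p=0.30.
E[Y] = r / p = 3 / 0.30 = 10.0000000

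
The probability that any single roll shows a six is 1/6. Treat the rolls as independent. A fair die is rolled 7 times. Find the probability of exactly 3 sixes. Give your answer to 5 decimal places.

X ~ Binomial(n=7, p=0.166667).
P(X=3) = C(7,3) · p^3 · (1−p)^4
= 35 · 0.0046296 · 0.48225 = 0.0781429

0.07814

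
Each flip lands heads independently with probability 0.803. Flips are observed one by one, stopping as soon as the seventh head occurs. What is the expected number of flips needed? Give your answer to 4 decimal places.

Y = total flips until the seventh success; negative binomial with r=7, p=0.803.
E[Y] = r / p = 7 / 0.803 = 8.717310

8.7173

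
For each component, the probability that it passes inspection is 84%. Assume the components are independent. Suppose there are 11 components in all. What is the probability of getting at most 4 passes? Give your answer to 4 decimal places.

X ~ Binomial(11, 0.84); P(X ≤ 4) = Σ C(11,k) p^k (1−p)^(11−k) over k:
  k=0: C(11,0)·0.84^0·0.16^11 = 0.000000
  k=1: C(11,1)·0.84^1·0.16^10 = 0.000000
  k=2: C(11,2)·0.84^2·0.16^9 = 0.000003
  k=3: C(11,3)·0.84^3·0.16^8 = 0.000042
  k=4: C(11,4)·0.84^4·0.16^7 = 0.000441
Total = 0.000486

0.0005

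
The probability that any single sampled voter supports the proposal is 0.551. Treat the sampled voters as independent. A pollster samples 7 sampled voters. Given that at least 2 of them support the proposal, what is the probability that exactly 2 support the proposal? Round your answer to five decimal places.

0.12060

X ~ Binomial(7, 0.551). Want P(X=2 | X≥2) = P(X=2) / P(X≥2).
P(X=2) = C(7,2)·0.551^2·0.449^5 = 0.1163467
P(X≥2) = 1 − 0.0036790 − 0.0316030 = 0.9647181
Ratio = 0.1163467 / 0.9647181 = 0.1206018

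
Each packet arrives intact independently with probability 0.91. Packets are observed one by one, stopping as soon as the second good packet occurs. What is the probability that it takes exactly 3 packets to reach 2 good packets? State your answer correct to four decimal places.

Y = trial on which the second success occurs; negative binomial, r=2, p=0.91.
P(Y=3) = C(2,1) · p^2 · (1−p)^1
= 2 · 0.8281 · 0.09 = 0.149058

0.1491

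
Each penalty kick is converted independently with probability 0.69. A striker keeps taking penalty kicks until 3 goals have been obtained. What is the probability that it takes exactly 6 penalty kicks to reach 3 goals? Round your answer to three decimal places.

Y = trial on which the third success occurs; negative binomial, r=3, p=0.69.
P(Y=6) = C(5,2) · p^3 · (1−p)^3
= 10 · 0.32851 · 0.029791 = 0.09787

0.098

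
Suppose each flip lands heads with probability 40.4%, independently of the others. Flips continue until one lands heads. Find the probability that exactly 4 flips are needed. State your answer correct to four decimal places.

Geometric (trials to first success), p = 0.404.
P(Y = 4) = (1−p)^3 · p = 0.21171 · 0.404 = 0.085530

0.0855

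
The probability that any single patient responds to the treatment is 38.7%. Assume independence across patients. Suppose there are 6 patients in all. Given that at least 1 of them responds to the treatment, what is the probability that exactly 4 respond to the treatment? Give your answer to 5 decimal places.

0.13352

X ~ Binomial(6, 0.387). Want P(X=4 | X≥1) = P(X=4) / P(X≥1).
P(X=4) = C(6,4)·0.387^4·0.613^2 = 0.1264317
P(X≥1) = 1 − 0.0530595 = 0.9469405
Ratio = 0.1264317 / 0.9469405 = 0.1335160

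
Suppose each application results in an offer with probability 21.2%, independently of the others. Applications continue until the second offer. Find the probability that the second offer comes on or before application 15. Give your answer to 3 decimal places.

0.859

Finishing within 15 applications ⇔ at least 2 successes in the first 15. With X ~ Binomial(15, 0.212), P(Y ≤ 15) = 1 − P(X ≤ 1).
  k=0: C(15,0)·0.212^0·0.788^15 = 0.02805
  k=1: C(15,1)·0.212^1·0.788^14 = 0.11319
1 − 0.14123 = 0.85877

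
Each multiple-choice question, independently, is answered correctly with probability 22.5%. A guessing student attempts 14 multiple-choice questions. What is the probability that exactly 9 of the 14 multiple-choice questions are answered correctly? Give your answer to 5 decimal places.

0.00083

X ~ Binomial(n=14, p=0.225).
P(X=9) = C(14,9) · p^9 · (1−p)^5
= 2002 · 1.4779e-06 · 0.27958 = 0.0008272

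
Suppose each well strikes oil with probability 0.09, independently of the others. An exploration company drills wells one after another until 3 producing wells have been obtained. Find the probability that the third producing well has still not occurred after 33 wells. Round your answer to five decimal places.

0.41957

Needing more than 33 wells ⇔ fewer than 3 successes in the first 33. With X ~ Binomial(33, 0.09), P(Y > 33) = P(X ≤ 2).
  k=0: C(33,0)·0.09^0·0.91^33 = 0.0445006
  k=1: C(33,1)·0.09^1·0.91^32 = 0.1452382
  k=2: C(33,2)·0.09^2·0.91^31 = 0.2298276
P(X ≤ 2) = 0.4195664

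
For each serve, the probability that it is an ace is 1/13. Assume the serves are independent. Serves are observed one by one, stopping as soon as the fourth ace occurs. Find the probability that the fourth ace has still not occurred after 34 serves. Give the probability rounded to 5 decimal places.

Needing more than 34 serves ⇔ fewer than 4 successes in the first 34. With X ~ Binomial(34, 0.076923), P(Y > 34) = P(X ≤ 3).
  k=0: C(34,0)·0.076923^0·0.923077^34 = 0.0657792
  k=1: C(34,1)·0.076923^1·0.923077^33 = 0.1863743
  k=2: C(34,2)·0.076923^2·0.923077^32 = 0.2562647
  k=3: C(34,3)·0.076923^3·0.923077^31 = 0.2277908
P(X ≤ 3) = 0.7362090

0.73621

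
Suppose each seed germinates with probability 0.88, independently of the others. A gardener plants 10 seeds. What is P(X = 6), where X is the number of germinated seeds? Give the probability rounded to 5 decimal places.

X ~ Binomial(n=10, p=0.88).
P(X=6) = C(10,6) · p^6 · (1−p)^4
= 210 · 0.4644 · 0.00020736 = 0.0202228

0.02022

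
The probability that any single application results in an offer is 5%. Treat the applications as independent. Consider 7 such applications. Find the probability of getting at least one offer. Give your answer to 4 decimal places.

0.3017

P(at least one) = 1 − P(none) = 1 − (1 − 0.05)^7
= 1 − 0.698337 = 0.301663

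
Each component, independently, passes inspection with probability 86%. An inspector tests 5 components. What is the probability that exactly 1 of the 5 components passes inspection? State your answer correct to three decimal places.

X ~ Binomial(n=5, p=0.86).
P(X=1) = C(5,1) · p^1 · (1−p)^4
= 5 · 0.86 · 0.00038416 = 0.00165

0.002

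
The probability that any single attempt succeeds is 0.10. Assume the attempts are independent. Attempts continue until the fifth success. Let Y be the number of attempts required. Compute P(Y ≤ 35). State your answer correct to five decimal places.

0.26925

Finishing within 35 attempts ⇔ at least 5 successes in the first 35. With X ~ Binomial(35, 0.10), P(Y ≤ 35) = 1 − P(X ≤ 4).
  k=0: C(35,0)·0.10^0·0.90^35 = 0.0250316
  k=1: C(35,1)·0.10^1·0.90^34 = 0.0973449
  k=2: C(35,2)·0.10^2·0.90^33 = 0.1838738
  k=3: C(35,3)·0.10^3·0.90^32 = 0.2247346
  k=4: C(35,4)·0.10^4·0.90^31 = 0.1997641
1 − 0.7307490 = 0.2692510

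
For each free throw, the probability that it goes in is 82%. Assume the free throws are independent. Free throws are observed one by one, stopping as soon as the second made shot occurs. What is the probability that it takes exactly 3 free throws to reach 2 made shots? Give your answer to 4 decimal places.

0.2421

Y = trial on which the second success occurs; negative binomial, r=2, p=0.82.
P(Y=3) = C(2,1) · p^2 · (1−p)^1
= 2 · 0.6724 · 0.18 = 0.242064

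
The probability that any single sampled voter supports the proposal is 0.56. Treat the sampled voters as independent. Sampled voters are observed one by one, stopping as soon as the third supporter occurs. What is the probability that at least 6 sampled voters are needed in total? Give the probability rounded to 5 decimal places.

Needing more than 5 sampled voters ⇔ fewer than 3 successes in the first 5. With X ~ Binomial(5, 0.56), P(Y > 5) = P(X ≤ 2).
  k=0: C(5,0)·0.56^0·0.44^5 = 0.0164916
  k=1: C(5,1)·0.56^1·0.44^4 = 0.1049467
  k=2: C(5,2)·0.56^2·0.44^3 = 0.2671370
P(X ≤ 2) = 0.3885753

0.38858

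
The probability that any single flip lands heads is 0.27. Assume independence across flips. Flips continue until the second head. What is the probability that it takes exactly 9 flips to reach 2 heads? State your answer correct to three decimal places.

Y = trial on which the second success occurs; negative binomial, r=2, p=0.27.
P(Y=9) = C(8,1) · p^2 · (1−p)^7
= 8 · 0.0729 · 0.11047 = 0.06443

0.064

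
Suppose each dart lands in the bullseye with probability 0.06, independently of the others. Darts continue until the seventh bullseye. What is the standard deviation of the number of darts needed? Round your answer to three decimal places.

42.753

Y = total darts until the seventh success; negative binomial with r=7, p=0.06.
SD(Y) = √[r(1−p)/p²] = √(1827.77778) = 42.75252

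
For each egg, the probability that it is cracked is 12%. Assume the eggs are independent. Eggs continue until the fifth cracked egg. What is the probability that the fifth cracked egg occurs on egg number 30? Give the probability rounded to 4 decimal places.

0.0242

Y = trial on which the fifth success occurs; negative binomial, r=5, p=0.12.
P(Y=30) = C(29,4) · p^5 · (1−p)^25
= 23751 · 2.4883e-05 · 0.040932 = 0.024191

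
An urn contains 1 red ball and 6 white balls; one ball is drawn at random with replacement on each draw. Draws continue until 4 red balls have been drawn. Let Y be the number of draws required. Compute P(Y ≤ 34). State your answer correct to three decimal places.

Finishing within 34 draws ⇔ at least 4 successes in the first 34. With X ~ Binomial(34, 0.142857), P(Y ≤ 34) = 1 − P(X ≤ 3).
  k=0: C(34,0)·0.142857^0·0.857143^34 = 0.00529
  k=1: C(34,1)·0.142857^1·0.857143^33 = 0.03000
  k=2: C(34,2)·0.142857^2·0.857143^32 = 0.08250
  k=3: C(34,3)·0.142857^3·0.857143^31 = 0.14667
1 − 0.26447 = 0.73553

0.736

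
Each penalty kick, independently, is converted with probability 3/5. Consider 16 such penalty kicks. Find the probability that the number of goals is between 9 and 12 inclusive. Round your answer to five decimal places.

X ~ Binomial(16, 0.60); P(9 ≤ X ≤ 12) = Σ C(16,k) p^k (1−p)^(16−k) over k:
  k=9: C(16,9)·0.60^9·0.40^7 = 0.1888892
  k=10: C(16,10)·0.60^10·0.40^6 = 0.1983337
  k=11: C(16,11)·0.60^11·0.40^5 = 0.1622730
  k=12: C(16,12)·0.60^12·0.40^4 = 0.1014206
Total = 0.6509166

0.65092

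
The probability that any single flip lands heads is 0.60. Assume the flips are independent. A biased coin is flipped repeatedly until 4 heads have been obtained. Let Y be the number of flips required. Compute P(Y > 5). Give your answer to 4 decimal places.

0.6630

Needing more than 5 flips ⇔ fewer than 4 successes in the first 5. With X ~ Binomial(5, 0.60), P(Y > 5) = P(X ≤ 3).
  k=0: C(5,0)·0.60^0·0.40^5 = 0.010240
  k=1: C(5,1)·0.60^1·0.40^4 = 0.076800
  k=2: C(5,2)·0.60^2·0.40^3 = 0.230400
  k=3: C(5,3)·0.60^3·0.40^2 = 0.345600
P(X ≤ 3) = 0.663040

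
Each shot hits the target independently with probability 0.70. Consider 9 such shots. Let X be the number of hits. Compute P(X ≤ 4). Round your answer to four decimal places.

X ~ Binomial(9, 0.70); P(X ≤ 4) = Σ C(9,k) p^k (1−p)^(9−k) over k:
  k=0: C(9,0)·0.70^0·0.30^9 = 0.000020
  k=1: C(9,1)·0.70^1·0.30^8 = 0.000413
  k=2: C(9,2)·0.70^2·0.30^7 = 0.003858
  k=3: C(9,3)·0.70^3·0.30^6 = 0.021004
  k=4: C(9,4)·0.70^4·0.30^5 = 0.073514
Total = 0.098809

0.0988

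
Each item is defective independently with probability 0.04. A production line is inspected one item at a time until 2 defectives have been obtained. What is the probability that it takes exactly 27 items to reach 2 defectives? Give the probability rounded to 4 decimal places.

0.0150

Y = trial on which the second success occurs; negative binomial, r=2, p=0.04.
P(Y=27) = C(26,1) · p^2 · (1−p)^25
= 26 · 0.0016 · 0.3604 = 0.014993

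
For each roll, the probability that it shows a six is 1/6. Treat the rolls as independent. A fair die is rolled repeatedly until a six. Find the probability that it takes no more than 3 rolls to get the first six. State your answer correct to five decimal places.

0.42130

Y = number of rolls to the first success; geometric, p = 0.166667.
P(Y ≤ 3) = 1 − (1−p)^3 = 1 − 0.5787037 = 0.4212963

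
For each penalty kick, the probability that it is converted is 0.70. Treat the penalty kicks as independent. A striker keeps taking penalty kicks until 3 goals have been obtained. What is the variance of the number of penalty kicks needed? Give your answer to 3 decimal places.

Y = total penalty kicks until the third success; negative binomial with r=3, p=0.70.
Var(Y) = r(1−p)/p² = 3·0.30 / 0.70² = 1.83673

1.837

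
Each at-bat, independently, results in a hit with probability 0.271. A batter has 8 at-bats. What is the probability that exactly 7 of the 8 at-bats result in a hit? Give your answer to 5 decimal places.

X ~ Binomial(n=8, p=0.271).
P(X=7) = C(8,7) · p^7 · (1−p)^1
= 8 · 0.00010735 · 0.729 = 0.0006260

0.00063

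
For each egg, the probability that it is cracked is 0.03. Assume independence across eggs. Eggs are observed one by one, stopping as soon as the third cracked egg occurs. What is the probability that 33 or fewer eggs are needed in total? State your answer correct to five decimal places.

0.07564

Finishing within 33 eggs ⇔ at least 3 successes in the first 33. With X ~ Binomial(33, 0.03), P(Y ≤ 33) = 1 − P(X ≤ 2).
  k=0: C(33,0)·0.03^0·0.97^33 = 0.3659883
  k=1: C(33,1)·0.03^1·0.97^32 = 0.3735345
  k=2: C(33,2)·0.03^2·0.97^31 = 0.1848418
1 − 0.9243646 = 0.0756354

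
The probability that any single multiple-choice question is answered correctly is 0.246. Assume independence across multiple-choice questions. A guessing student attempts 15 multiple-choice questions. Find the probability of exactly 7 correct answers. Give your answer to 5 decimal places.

0.03665

X ~ Binomial(n=15, p=0.246).
P(X=7) = C(15,7) · p^7 · (1−p)^8
= 6435 · 5.4519e-05 · 0.10446 = 0.0366492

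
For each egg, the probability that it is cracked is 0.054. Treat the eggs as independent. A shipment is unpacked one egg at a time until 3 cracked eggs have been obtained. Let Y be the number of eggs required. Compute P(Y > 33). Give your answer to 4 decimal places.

0.7372

Needing more than 33 eggs ⇔ fewer than 3 successes in the first 33. With X ~ Binomial(33, 0.054), P(Y > 33) = P(X ≤ 2).
  k=0: C(33,0)·0.054^0·0.946^33 = 0.160106
  k=1: C(33,1)·0.054^1·0.946^32 = 0.301595
  k=2: C(33,2)·0.054^2·0.946^31 = 0.275452
P(X ≤ 2) = 0.737153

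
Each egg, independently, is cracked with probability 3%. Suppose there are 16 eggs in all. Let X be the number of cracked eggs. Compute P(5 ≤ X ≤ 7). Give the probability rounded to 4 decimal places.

0.0001

X ~ Binomial(16, 0.03); P(5 ≤ X ≤ 7) = Σ C(16,k) p^k (1−p)^(16−k) over k:
  k=5: C(16,5)·0.03^5·0.97^11 = 0.000076
  k=6: C(16,6)·0.03^6·0.97^10 = 0.000004
  k=7: C(16,7)·0.03^7·0.97^9 = 0.000000
Total = 0.000080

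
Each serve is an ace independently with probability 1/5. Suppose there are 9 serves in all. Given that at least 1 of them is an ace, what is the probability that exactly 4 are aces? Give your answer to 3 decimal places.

X ~ Binomial(9, 0.20). Want P(X=4 | X≥1) = P(X=4) / P(X≥1).
P(X=4) = C(9,4)·0.20^4·0.80^5 = 0.06606
P(X≥1) = 1 − 0.13422 = 0.86578
Ratio = 0.06606 / 0.86578 = 0.07630

0.076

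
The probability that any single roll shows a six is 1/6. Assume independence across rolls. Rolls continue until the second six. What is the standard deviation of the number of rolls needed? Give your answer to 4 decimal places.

7.7460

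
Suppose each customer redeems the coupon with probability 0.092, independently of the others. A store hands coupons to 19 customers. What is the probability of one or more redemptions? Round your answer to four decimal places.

0.8402

P(at least one) = 1 − P(none) = 1 − (1 − 0.092)^19
= 1 − 0.159820 = 0.840180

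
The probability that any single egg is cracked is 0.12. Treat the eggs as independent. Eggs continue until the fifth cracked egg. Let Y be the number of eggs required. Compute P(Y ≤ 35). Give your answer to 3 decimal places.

0.412

Finishing within 35 eggs ⇔ at least 5 successes in the first 35. With X ~ Binomial(35, 0.12), P(Y ≤ 35) = 1 − P(X ≤ 4).
  k=0: C(35,0)·0.12^0·0.88^35 = 0.01140
  k=1: C(35,1)·0.12^1·0.88^34 = 0.05441
  k=2: C(35,2)·0.12^2·0.88^33 = 0.12613
  k=3: C(35,3)·0.12^3·0.88^32 = 0.18919
  k=4: C(35,4)·0.12^4·0.88^31 = 0.20639
1 − 0.58751 = 0.41249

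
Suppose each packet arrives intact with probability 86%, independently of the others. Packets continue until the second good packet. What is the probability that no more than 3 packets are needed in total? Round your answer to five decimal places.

0.94669

Finishing within 3 packets ⇔ at least 2 successes in the first 3. With X ~ Binomial(3, 0.86), P(Y ≤ 3) = 1 − P(X ≤ 1).
  k=0: C(3,0)·0.86^0·0.14^3 = 0.0027440
  k=1: C(3,1)·0.86^1·0.14^2 = 0.0505680
1 − 0.0533120 = 0.9466880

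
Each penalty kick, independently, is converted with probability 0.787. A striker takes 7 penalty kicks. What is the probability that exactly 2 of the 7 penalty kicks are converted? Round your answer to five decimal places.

0.00570

X ~ Binomial(n=7, p=0.787).
P(X=2) = C(7,2) · p^2 · (1−p)^5
= 21 · 0.61937 · 0.00043843 = 0.0057025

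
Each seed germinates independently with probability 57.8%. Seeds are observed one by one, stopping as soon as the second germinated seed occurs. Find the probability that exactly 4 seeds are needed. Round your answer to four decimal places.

0.1785

Y = trial on which the second success occurs; negative binomial, r=2, p=0.578.
P(Y=4) = C(3,1) · p^2 · (1−p)^2
= 3 · 0.33408 · 0.17808 = 0.178485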